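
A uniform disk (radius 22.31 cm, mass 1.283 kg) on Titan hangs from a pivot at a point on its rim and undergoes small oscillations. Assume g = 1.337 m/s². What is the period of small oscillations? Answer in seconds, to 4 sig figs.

3.143 s

I_cm = ½mr² = 0.031930 kg·m². The pivot is at distance d = 0.2231 m from the centre of mass.
By the parallel-axis theorem, I = I_cm + md² = 0.031930 + 0.063860 = 0.095789 kg·m².
T = 2π√(I/(mgd)) = 2π√(0.095789/(1.283 × 1.337 × 0.2231)) = 3.143 s.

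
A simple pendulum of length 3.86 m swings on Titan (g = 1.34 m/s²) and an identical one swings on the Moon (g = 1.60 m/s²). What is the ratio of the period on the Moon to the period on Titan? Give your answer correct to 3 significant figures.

0.915

T ∝ 1/√g, so T₂/T₁ = √(g₁/g₂) = √(1.34/1.60) = 0.915.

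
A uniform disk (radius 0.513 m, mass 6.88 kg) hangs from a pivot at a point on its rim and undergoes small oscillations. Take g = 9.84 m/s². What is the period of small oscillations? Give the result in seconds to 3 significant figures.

I_cm = ½mr² = 0.9053 kg·m². The pivot is at distance d = 0.513 m from the centre of mass.
By the parallel-axis theorem, I = I_cm + md² = 0.9053 + 1.811 = 2.716 kg·m².
T = 2π√(I/(mgd)) = 2π√(2.716/(6.88 × 9.84 × 0.513)) = 1.76 s.

1.76 s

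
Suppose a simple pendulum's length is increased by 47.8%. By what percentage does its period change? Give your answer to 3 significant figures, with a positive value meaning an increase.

21.6%

T ∝ √L, so T'/T = √(1.478) = 1.216.
Percentage change in T = (1.216 − 1) × 100% = 21.6%.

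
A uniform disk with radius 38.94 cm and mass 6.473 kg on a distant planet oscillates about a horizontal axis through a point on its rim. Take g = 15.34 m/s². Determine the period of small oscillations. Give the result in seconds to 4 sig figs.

I_cm = ½mr² = 0.49076 kg·m². The pivot is at distance d = 0.3894 m from the centre of mass.
By the parallel-axis theorem, I = I_cm + md² = 0.49076 + 0.98152 = 1.4723 kg·m².
T = 2π√(I/(mgd)) = 2π√(1.4723/(6.473 × 15.34 × 0.3894)) = 1.226 s.

1.226 s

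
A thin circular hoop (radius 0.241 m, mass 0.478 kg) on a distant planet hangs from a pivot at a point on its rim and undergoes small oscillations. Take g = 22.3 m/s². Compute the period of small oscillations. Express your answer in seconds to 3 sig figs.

0.924 s

I_cm = mr² = 0.02776 kg·m². The pivot is at distance d = 0.241 m from the centre of mass.
By the parallel-axis theorem, I = I_cm + md² = 0.02776 + 0.02776 = 0.05553 kg·m².
T = 2π√(I/(mgd)) = 2π√(0.05553/(0.478 × 22.3 × 0.241)) = 0.924 s.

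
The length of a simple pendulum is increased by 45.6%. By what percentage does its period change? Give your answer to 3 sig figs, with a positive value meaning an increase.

T ∝ √L, so T'/T = √(1.456) = 1.207.
Percentage change in T = (1.207 − 1) × 100% = 20.7%.

20.7%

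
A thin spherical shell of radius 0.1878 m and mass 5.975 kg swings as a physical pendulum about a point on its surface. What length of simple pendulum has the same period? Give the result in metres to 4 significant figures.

0.3130 m

The equivalent simple-pendulum length is L_eq = I/(md), where I is about the pivot and d = 0.18780 m.
I_cm = (2/3)mR² = 0.14049 kg·m², so I = I_cm + md² = 0.14049 + 0.21073 = 0.35122 kg·m².
L_eq = 0.35122/(5.975 × 0.18780) = 0.3130 m.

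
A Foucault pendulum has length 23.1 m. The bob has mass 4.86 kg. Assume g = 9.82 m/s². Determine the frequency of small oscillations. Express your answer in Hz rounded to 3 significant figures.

0.104 Hz

T = 2π√(L/g) = 2π√(23.1/9.82) = 9.637 s, so f = 1/T = 0.104 Hz.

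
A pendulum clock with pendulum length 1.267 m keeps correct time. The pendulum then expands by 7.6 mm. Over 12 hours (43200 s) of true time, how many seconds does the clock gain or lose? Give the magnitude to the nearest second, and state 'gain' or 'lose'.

T ∝ √L, so T'/T = √(1.27460/1.267) = 1.00299.
In 43200 s of true time the clock registers 43200/1.00299 = 43071.0 s, so it loses 129 s.

lose 129 s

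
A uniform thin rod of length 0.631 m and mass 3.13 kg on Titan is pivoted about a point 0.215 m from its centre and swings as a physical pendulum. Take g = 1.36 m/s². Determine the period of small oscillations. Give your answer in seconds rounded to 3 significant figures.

For a physical pendulum T = 2π√(I/(mgd)), with d = 0.2150 m from pivot to centre of mass.
I_cm = mL²/12 = 3.13 × 0.631²/12 = 0.1039 kg·m²; I = I_cm + md² = 0.1039 + 3.13 × 0.2150² = 0.2485 kg·m².
T = 2π√(0.2485/(3.13 × 1.36 × 0.2150)) = 3.27 s.

3.27 s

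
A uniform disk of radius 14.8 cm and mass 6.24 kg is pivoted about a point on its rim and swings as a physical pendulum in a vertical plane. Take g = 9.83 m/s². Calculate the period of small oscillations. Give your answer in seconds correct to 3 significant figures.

I_cm = ½mr² = 0.06834 kg·m². The pivot is at distance d = 0.148 m from the centre of mass.
By the parallel-axis theorem, I = I_cm + md² = 0.06834 + 0.1367 = 0.2050 kg·m².
T = 2π√(I/(mgd)) = 2π√(0.2050/(6.24 × 9.83 × 0.148)) = 0.944 s.

0.944 s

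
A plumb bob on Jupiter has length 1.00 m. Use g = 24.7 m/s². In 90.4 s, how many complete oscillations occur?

T = 2π√(L/g) = 2π√(1.00/24.7) = 1.264 s.
Number of complete oscillations = ⌊90.4/1.264⌋ = ⌊71.51⌋ = 71.

71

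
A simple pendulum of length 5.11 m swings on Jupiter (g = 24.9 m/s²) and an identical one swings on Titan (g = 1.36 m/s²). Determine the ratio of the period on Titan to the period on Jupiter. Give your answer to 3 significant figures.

T ∝ 1/√g, so T₂/T₁ = √(g₁/g₂) = √(24.9/1.36) = 4.28.

4.28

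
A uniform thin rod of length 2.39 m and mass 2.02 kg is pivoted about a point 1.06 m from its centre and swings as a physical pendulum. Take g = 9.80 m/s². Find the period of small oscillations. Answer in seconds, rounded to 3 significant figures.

For a physical pendulum T = 2π√(I/(mgd)), with d = 1.060 m from pivot to centre of mass.
I_cm = mL²/12 = 2.02 × 2.39²/12 = 0.9615 kg·m²; I = I_cm + md² = 0.9615 + 2.02 × 1.060² = 3.231 kg·m².
T = 2π√(3.231/(2.02 × 9.80 × 1.060)) = 2.47 s.

2.47 s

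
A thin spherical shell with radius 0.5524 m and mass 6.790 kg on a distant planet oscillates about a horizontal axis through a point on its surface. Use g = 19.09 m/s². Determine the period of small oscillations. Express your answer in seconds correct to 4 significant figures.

I_cm = (2/3)mr² = 1.3813 kg·m². The pivot is at distance d = 0.5524 m from the centre of mass.
By the parallel-axis theorem, I = I_cm + md² = 1.3813 + 2.0719 = 3.4532 kg·m².
T = 2π√(I/(mgd)) = 2π√(3.4532/(6.790 × 19.09 × 0.5524)) = 1.380 s.

1.380 s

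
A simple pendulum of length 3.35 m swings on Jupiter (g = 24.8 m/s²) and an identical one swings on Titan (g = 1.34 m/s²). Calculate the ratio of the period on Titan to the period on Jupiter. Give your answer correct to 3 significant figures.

4.30

T ∝ 1/√g, so T₂/T₁ = √(g₁/g₂) = √(24.8/1.34) = 4.30.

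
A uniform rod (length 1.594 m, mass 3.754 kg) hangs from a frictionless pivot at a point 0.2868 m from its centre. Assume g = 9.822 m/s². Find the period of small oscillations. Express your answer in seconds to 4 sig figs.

For a physical pendulum T = 2π√(I/(mgd)), with d = 0.28680 m from pivot to centre of mass.
I_cm = mL²/12 = 3.754 × 1.594²/12 = 0.79486 kg·m²; I = I_cm + md² = 0.79486 + 3.754 × 0.28680² = 1.1036 kg·m².
T = 2π√(1.1036/(3.754 × 9.822 × 0.28680)) = 2.030 s.

2.030 s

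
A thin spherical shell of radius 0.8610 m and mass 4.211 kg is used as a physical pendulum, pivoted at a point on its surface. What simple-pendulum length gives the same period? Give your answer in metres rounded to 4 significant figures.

1.435 m

The equivalent simple-pendulum length is L_eq = I/(md), where I is about the pivot and d = 0.86100 m.
I_cm = (2/3)mR² = 2.0811 kg·m², so I = I_cm + md² = 2.0811 + 3.1217 = 5.2028 kg·m².
L_eq = 5.2028/(4.211 × 0.86100) = 1.435 m.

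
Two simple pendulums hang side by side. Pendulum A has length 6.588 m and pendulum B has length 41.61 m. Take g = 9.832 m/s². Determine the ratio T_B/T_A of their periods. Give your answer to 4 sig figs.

2.513

T ∝ √L, so T_B/T_A = √(L_B/L_A) = √(41.61/6.588) = 2.513.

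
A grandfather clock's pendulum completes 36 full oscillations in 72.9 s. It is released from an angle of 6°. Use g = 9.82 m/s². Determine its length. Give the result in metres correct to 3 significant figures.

1.02 m

T = 72.9/36 = 2.025 s.
From T = 2π√(L/g), L = gT²/(4π²) = 9.82 × 2.025²/(4π²) = 1.02 m.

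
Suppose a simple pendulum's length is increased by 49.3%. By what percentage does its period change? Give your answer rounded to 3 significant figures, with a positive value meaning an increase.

T ∝ √L, so T'/T = √(1.493) = 1.222.
Percentage change in T = (1.222 − 1) × 100% = 22.2%.

22.2%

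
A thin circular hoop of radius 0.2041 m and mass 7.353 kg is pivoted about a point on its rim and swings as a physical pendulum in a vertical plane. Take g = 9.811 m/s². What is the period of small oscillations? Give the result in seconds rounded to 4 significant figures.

I_cm = mr² = 0.30630 kg·m². The pivot is at distance d = 0.2041 m from the centre of mass.
By the parallel-axis theorem, I = I_cm + md² = 0.30630 + 0.30630 = 0.61261 kg·m².
T = 2π√(I/(mgd)) = 2π√(0.61261/(7.353 × 9.811 × 0.2041)) = 1.282 s.

1.282 s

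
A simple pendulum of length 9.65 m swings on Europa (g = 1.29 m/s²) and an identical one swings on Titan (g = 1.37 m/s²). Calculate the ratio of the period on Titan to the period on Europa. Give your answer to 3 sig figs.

0.970

T ∝ 1/√g, so T₂/T₁ = √(g₁/g₂) = √(1.29/1.37) = 0.970.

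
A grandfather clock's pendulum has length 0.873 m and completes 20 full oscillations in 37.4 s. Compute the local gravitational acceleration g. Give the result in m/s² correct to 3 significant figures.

9.86 m/s²

T = 37.4/20 = 1.870 s.
From T = 2π√(L/g), g = 4π²L/T² = 4π² × 0.873/1.870² = 9.86 m/s².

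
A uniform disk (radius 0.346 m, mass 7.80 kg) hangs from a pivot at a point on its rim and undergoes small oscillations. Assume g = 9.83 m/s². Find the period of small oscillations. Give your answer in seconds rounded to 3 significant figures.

I_cm = ½mr² = 0.4669 kg·m². The pivot is at distance d = 0.346 m from the centre of mass.
By the parallel-axis theorem, I = I_cm + md² = 0.4669 + 0.9338 = 1.401 kg·m².
T = 2π√(I/(mgd)) = 2π√(1.401/(7.80 × 9.83 × 0.346)) = 1.44 s.

1.44 s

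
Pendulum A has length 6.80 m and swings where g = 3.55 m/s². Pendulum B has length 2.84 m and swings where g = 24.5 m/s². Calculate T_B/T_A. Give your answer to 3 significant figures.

0.246

T = 2π√(L/g), so T_B/T_A = √((L_B/g_B)/(L_A/g_A)) = √((2.84/24.5)/(6.80/3.55)) = 0.246.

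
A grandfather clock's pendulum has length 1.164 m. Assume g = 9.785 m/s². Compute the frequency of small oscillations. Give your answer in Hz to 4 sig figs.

T = 2π√(L/g) = 2π√(1.164/9.785) = 2.1671 s, so f = 1/T = 0.4614 Hz.

0.4614 Hz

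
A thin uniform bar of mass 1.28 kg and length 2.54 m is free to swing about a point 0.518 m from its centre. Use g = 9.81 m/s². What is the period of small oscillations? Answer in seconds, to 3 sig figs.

2.50 s

For a physical pendulum T = 2π√(I/(mgd)), with d = 0.5180 m from pivot to centre of mass.
I_cm = mL²/12 = 1.28 × 2.54²/12 = 0.6882 kg·m²; I = I_cm + md² = 0.6882 + 1.28 × 0.5180² = 1.032 kg·m².
T = 2π√(1.032/(1.28 × 9.81 × 0.5180)) = 2.50 s.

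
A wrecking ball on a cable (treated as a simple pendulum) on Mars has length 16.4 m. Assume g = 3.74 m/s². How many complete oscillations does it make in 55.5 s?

4

T = 2π√(L/g) = 2π√(16.4/3.74) = 13.16 s.
Number of complete oscillations = ⌊55.5/13.16⌋ = ⌊4.218⌋ = 4.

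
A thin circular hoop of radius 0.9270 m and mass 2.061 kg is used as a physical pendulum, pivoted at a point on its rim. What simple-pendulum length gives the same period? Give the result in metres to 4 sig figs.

The equivalent simple-pendulum length is L_eq = I/(md), where I is about the pivot and d = 0.92700 m.
I_cm = mR² = 1.7711 kg·m², so I = I_cm + md² = 1.7711 + 1.7711 = 3.5422 kg·m².
L_eq = 3.5422/(2.061 × 0.92700) = 1.854 m.

1.854 m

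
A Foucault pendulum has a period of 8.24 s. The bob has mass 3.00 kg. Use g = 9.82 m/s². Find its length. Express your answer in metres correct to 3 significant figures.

From T = 2π√(L/g), L = gT²/(4π²) = 9.82 × 8.240²/(4π²) = 16.9 m.

16.9 m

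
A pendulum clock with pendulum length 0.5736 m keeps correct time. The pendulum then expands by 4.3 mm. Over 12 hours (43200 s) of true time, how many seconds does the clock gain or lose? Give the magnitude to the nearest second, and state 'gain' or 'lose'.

lose 161 s

T ∝ √L, so T'/T = √(0.57790/0.5736) = 1.00374.
In 43200 s of true time the clock registers 43200/1.00374 = 43039.0 s, so it loses 161 s.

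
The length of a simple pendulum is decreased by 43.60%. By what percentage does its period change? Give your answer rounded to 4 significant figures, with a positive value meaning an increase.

T ∝ √L, so T'/T = √(0.56400) = 0.75100.
Percentage change in T = (0.75100 − 1) × 100% = -24.90%.

-24.90%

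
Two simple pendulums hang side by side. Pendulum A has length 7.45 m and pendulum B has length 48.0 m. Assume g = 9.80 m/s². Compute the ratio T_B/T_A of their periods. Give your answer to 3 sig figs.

2.54

T ∝ √L, so T_B/T_A = √(L_B/L_A) = √(48.0/7.45) = 2.54.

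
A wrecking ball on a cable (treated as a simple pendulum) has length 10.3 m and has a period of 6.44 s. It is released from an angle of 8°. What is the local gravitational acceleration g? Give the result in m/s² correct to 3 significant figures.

From T = 2π√(L/g), g = 4π²L/T² = 4π² × 10.3/6.440² = 9.80 m/s².

9.80 m/s²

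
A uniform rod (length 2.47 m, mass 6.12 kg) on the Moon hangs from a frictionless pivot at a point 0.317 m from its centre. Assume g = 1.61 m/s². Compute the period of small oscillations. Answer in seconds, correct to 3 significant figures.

6.86 s

For a physical pendulum T = 2π√(I/(mgd)), with d = 0.3170 m from pivot to centre of mass.
I_cm = mL²/12 = 6.12 × 2.47²/12 = 3.111 kg·m²; I = I_cm + md² = 3.111 + 6.12 × 0.3170² = 3.726 kg·m².
T = 2π√(3.726/(6.12 × 1.61 × 0.3170)) = 6.86 s.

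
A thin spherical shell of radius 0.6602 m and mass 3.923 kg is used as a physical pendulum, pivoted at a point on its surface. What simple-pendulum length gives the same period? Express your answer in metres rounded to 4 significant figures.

1.100 m

The equivalent simple-pendulum length is L_eq = I/(md), where I is about the pivot and d = 0.66020 m.
I_cm = (2/3)mR² = 1.1399 kg·m², so I = I_cm + md² = 1.1399 + 1.7099 = 2.8498 kg·m².
L_eq = 2.8498/(3.923 × 0.66020) = 1.100 m.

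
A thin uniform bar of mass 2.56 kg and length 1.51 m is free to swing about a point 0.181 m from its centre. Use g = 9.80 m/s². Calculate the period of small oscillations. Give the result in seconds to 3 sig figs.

2.23 s

For a physical pendulum T = 2π√(I/(mgd)), with d = 0.1810 m from pivot to centre of mass.
I_cm = mL²/12 = 2.56 × 1.51²/12 = 0.4864 kg·m²; I = I_cm + md² = 0.4864 + 2.56 × 0.1810² = 0.5703 kg·m².
T = 2π√(0.5703/(2.56 × 9.80 × 0.1810)) = 2.23 s.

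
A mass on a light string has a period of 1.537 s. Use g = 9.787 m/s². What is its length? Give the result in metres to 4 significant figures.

0.5856 m

From T = 2π√(L/g), L = gT²/(4π²) = 9.787 × 1.5370²/(4π²) = 0.5856 m.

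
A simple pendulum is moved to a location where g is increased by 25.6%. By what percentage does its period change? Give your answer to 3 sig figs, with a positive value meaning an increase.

-10.8%

T ∝ 1/√g, so T'/T = 1/√(1.256) = 0.8923.
Percentage change in T = (0.8923 − 1) × 100% = -10.8%.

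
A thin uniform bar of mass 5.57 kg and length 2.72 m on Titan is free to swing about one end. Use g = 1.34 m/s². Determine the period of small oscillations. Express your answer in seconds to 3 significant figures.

For a physical pendulum T = 2π√(I/(mgd)), with d = 1.360 m from pivot to centre of mass.
I_cm = mL²/12 = 5.57 × 2.72²/12 = 3.434 kg·m²; I = I_cm + md² = 3.434 + 5.57 × 1.360² = 13.74 kg·m².
T = 2π√(13.74/(5.57 × 1.34 × 1.360)) = 7.31 s.

7.31 s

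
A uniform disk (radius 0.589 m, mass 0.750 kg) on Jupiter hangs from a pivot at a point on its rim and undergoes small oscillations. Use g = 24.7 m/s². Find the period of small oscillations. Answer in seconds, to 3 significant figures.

1.19 s

I_cm = ½mr² = 0.1301 kg·m². The pivot is at distance d = 0.589 m from the centre of mass.
By the parallel-axis theorem, I = I_cm + md² = 0.1301 + 0.2602 = 0.3903 kg·m².
T = 2π√(I/(mgd)) = 2π√(0.3903/(0.750 × 24.7 × 0.589)) = 1.19 s.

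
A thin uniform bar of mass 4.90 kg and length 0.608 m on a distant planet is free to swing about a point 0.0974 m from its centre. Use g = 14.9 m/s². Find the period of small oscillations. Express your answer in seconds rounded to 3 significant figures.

1.05 s

For a physical pendulum T = 2π√(I/(mgd)), with d = 0.09740 m from pivot to centre of mass.
I_cm = mL²/12 = 4.90 × 0.608²/12 = 0.1509 kg·m²; I = I_cm + md² = 0.1509 + 4.90 × 0.09740² = 0.1974 kg·m².
T = 2π√(0.1974/(4.90 × 14.9 × 0.09740)) = 1.05 s.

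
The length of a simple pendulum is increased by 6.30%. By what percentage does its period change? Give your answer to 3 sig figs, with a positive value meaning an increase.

3.10%

T ∝ √L, so T'/T = √(1.063) = 1.031.
Percentage change in T = (1.031 − 1) × 100% = 3.10%.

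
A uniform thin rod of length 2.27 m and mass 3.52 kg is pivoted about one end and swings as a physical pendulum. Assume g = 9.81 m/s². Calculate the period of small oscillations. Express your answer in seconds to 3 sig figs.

For a physical pendulum T = 2π√(I/(mgd)), with d = 1.135 m from pivot to centre of mass.
I_cm = mL²/12 = 3.52 × 2.27²/12 = 1.512 kg·m²; I = I_cm + md² = 1.512 + 3.52 × 1.135² = 6.046 kg·m².
T = 2π√(6.046/(3.52 × 9.81 × 1.135)) = 2.47 s.

2.47 s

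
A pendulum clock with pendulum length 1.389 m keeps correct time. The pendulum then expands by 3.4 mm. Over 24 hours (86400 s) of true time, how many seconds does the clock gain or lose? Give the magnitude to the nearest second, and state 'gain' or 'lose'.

T ∝ √L, so T'/T = √(1.39240/1.389) = 1.00122.
In 86400 s of true time the clock registers 86400/1.00122 = 86294.4 s, so it loses 106 s.

lose 106 s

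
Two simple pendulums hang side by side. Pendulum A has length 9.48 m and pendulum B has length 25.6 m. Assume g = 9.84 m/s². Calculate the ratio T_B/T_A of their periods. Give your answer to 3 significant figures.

T ∝ √L, so T_B/T_A = √(L_B/L_A) = √(25.6/9.48) = 1.64.

1.64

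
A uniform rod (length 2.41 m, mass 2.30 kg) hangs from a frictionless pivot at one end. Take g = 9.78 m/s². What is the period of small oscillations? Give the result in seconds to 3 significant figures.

For a physical pendulum T = 2π√(I/(mgd)), with d = 1.205 m from pivot to centre of mass.
I_cm = mL²/12 = 2.30 × 2.41²/12 = 1.113 kg·m²; I = I_cm + md² = 1.113 + 2.30 × 1.205² = 4.453 kg·m².
T = 2π√(4.453/(2.30 × 9.78 × 1.205)) = 2.55 s.

2.55 s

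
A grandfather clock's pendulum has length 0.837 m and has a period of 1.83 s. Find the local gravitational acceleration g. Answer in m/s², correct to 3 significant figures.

9.87 m/s²

From T = 2π√(L/g), g = 4π²L/T² = 4π² × 0.837/1.830² = 9.87 m/s².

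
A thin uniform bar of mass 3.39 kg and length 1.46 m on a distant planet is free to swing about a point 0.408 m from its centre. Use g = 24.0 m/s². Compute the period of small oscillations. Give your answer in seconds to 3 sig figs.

For a physical pendulum T = 2π√(I/(mgd)), with d = 0.4080 m from pivot to centre of mass.
I_cm = mL²/12 = 3.39 × 1.46²/12 = 0.6022 kg·m²; I = I_cm + md² = 0.6022 + 3.39 × 0.4080² = 1.166 kg·m².
T = 2π√(1.166/(3.39 × 24.0 × 0.4080)) = 1.18 s.

1.18 s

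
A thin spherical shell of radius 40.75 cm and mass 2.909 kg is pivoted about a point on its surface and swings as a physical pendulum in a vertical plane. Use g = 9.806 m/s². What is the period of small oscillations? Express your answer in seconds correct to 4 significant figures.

1.654 s

I_cm = (2/3)mr² = 0.32204 kg·m². The pivot is at distance d = 0.4075 m from the centre of mass.
By the parallel-axis theorem, I = I_cm + md² = 0.32204 + 0.48306 = 0.80510 kg·m².
T = 2π√(I/(mgd)) = 2π√(0.80510/(2.909 × 9.806 × 0.4075)) = 1.654 s.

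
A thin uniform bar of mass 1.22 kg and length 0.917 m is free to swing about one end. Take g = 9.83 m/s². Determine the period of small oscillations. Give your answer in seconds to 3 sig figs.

1.57 s

For a physical pendulum T = 2π√(I/(mgd)), with d = 0.4585 m from pivot to centre of mass.
I_cm = mL²/12 = 1.22 × 0.917²/12 = 0.08549 kg·m²; I = I_cm + md² = 0.08549 + 1.22 × 0.4585² = 0.3420 kg·m².
T = 2π√(0.3420/(1.22 × 9.83 × 0.4585)) = 1.57 s.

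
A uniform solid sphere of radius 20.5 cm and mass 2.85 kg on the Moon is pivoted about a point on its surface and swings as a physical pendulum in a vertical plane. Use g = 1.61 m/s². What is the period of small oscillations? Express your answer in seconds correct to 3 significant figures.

I_cm = (2/5)mr² = 0.04791 kg·m². The pivot is at distance d = 0.205 m from the centre of mass.
By the parallel-axis theorem, I = I_cm + md² = 0.04791 + 0.1198 = 0.1677 kg·m².
T = 2π√(I/(mgd)) = 2π√(0.1677/(2.85 × 1.61 × 0.205)) = 2.65 s.

2.65 s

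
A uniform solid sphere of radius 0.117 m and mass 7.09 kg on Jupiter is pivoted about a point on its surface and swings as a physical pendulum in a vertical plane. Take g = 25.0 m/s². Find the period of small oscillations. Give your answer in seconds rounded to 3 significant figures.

I_cm = (2/5)mr² = 0.03882 kg·m². The pivot is at distance d = 0.117 m from the centre of mass.
By the parallel-axis theorem, I = I_cm + md² = 0.03882 + 0.09706 = 0.1359 kg·m².
T = 2π√(I/(mgd)) = 2π√(0.1359/(7.09 × 25.0 × 0.117)) = 0.509 s.

0.509 s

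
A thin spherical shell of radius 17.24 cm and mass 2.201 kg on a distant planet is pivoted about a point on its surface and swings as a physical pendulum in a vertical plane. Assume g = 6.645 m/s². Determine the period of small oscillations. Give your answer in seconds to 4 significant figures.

I_cm = (2/3)mr² = 0.043612 kg·m². The pivot is at distance d = 0.1724 m from the centre of mass.
By the parallel-axis theorem, I = I_cm + md² = 0.043612 + 0.065418 = 0.10903 kg·m².
T = 2π√(I/(mgd)) = 2π√(0.10903/(2.201 × 6.645 × 0.1724)) = 1.307 s.

1.307 s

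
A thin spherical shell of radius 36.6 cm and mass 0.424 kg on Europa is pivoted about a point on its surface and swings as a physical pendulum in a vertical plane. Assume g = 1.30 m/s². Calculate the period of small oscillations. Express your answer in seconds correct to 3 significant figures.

4.30 s

I_cm = (2/3)mr² = 0.03786 kg·m². The pivot is at distance d = 0.366 m from the centre of mass.
By the parallel-axis theorem, I = I_cm + md² = 0.03786 + 0.05680 = 0.09466 kg·m².
T = 2π√(I/(mgd)) = 2π√(0.09466/(0.424 × 1.30 × 0.366)) = 4.30 s.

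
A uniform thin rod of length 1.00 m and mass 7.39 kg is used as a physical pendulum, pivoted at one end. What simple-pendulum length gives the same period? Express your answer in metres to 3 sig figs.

0.667 m

The equivalent simple-pendulum length is L_eq = I/(md), where I is about the pivot and d = 0.5000 m.
I_cm = (1/12)mL² = 0.6158 kg·m², so I = I_cm + md² = 0.6158 + 1.847 = 2.463 kg·m².
L_eq = 2.463/(7.39 × 0.5000) = 0.667 m.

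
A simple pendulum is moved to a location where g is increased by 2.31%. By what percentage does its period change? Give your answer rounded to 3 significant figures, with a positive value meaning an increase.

T ∝ 1/√g, so T'/T = 1/√(1.023) = 0.9886.
Percentage change in T = (0.9886 − 1) × 100% = -1.14%.

-1.14%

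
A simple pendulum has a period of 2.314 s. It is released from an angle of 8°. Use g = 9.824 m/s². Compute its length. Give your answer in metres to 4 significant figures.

From T = 2π√(L/g), L = gT²/(4π²) = 9.824 × 2.3140²/(4π²) = 1.332 m.

1.332 m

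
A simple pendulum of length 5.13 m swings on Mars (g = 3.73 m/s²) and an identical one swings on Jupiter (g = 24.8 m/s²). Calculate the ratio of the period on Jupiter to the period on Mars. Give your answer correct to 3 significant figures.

T ∝ 1/√g, so T₂/T₁ = √(g₁/g₂) = √(3.73/24.8) = 0.388.

0.388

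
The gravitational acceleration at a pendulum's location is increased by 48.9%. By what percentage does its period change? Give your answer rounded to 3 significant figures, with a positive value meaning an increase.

T ∝ 1/√g, so T'/T = 1/√(1.489) = 0.8195.
Percentage change in T = (0.8195 − 1) × 100% = -18.0%.

-18.0%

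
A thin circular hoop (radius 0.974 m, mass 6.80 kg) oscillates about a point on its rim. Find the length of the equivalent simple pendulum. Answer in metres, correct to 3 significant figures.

1.95 m

The equivalent simple-pendulum length is L_eq = I/(md), where I is about the pivot and d = 0.9740 m.
I_cm = mR² = 6.451 kg·m², so I = I_cm + md² = 6.451 + 6.451 = 12.90 kg·m².
L_eq = 12.90/(6.80 × 0.9740) = 1.95 m.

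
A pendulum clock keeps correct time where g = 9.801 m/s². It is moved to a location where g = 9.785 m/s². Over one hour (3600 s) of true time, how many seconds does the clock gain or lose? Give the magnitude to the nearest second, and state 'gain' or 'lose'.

The clock's period scales as T ∝ 1/√g, so T'/T = √(9.801/9.785) = 1.00082.
In 3600 s of true time the clock registers 3600/1.00082 = 3597.1 s, so it loses 3 s.

lose 3 s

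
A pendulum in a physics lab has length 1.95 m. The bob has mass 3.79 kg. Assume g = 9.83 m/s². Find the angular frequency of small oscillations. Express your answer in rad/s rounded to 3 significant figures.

ω = √(g/L) = √(9.83/1.95) = 2.25 rad/s.

2.25 rad/s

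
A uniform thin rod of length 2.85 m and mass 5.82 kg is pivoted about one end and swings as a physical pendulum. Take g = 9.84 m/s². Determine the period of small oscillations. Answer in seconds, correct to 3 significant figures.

2.76 s

For a physical pendulum T = 2π√(I/(mgd)), with d = 1.425 m from pivot to centre of mass.
I_cm = mL²/12 = 5.82 × 2.85²/12 = 3.939 kg·m²; I = I_cm + md² = 3.939 + 5.82 × 1.425² = 15.76 kg·m².
T = 2π√(15.76/(5.82 × 9.84 × 1.425)) = 2.76 s.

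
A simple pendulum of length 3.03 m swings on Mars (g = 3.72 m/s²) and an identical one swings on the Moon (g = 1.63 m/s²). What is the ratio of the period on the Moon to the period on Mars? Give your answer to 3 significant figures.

T ∝ 1/√g, so T₂/T₁ = √(g₁/g₂) = √(3.72/1.63) = 1.51.

1.51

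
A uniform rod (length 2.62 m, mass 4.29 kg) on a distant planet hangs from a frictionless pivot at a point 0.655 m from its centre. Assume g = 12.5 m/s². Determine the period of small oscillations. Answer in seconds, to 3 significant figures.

For a physical pendulum T = 2π√(I/(mgd)), with d = 0.6550 m from pivot to centre of mass.
I_cm = mL²/12 = 4.29 × 2.62²/12 = 2.454 kg·m²; I = I_cm + md² = 2.454 + 4.29 × 0.6550² = 4.295 kg·m².
T = 2π√(4.295/(4.29 × 12.5 × 0.6550)) = 2.20 s.

2.20 s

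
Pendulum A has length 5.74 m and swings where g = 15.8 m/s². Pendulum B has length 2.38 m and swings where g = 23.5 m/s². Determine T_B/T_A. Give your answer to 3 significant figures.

T = 2π√(L/g), so T_B/T_A = √((L_B/g_B)/(L_A/g_A)) = √((2.38/23.5)/(5.74/15.8)) = 0.528.

0.528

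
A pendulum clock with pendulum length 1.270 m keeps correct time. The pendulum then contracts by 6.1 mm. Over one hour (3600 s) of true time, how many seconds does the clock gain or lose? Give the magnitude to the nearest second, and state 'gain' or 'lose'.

gain 9 s

T ∝ √L, so T'/T = √(1.26390/1.270) = 0.997596.
In 3600 s of true time the clock registers 3600/0.997596 = 3608.7 s, so it gains 9 s.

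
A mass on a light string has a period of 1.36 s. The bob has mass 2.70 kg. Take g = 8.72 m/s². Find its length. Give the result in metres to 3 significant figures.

From T = 2π√(L/g), L = gT²/(4π²) = 8.72 × 1.360²/(4π²) = 0.409 m.

0.409 m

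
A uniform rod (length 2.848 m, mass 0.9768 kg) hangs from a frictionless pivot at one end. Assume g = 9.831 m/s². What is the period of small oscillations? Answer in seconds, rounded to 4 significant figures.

2.761 s

For a physical pendulum T = 2π√(I/(mgd)), with d = 1.4240 m from pivot to centre of mass.
I_cm = mL²/12 = 0.9768 × 2.848²/12 = 0.66024 kg·m²; I = I_cm + md² = 0.66024 + 0.9768 × 1.4240² = 2.6410 kg·m².
T = 2π√(2.6410/(0.9768 × 9.831 × 1.4240)) = 2.761 s.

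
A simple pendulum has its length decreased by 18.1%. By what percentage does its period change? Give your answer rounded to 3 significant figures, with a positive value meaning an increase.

-9.50%

T ∝ √L, so T'/T = √(0.8190) = 0.9050.
Percentage change in T = (0.9050 − 1) × 100% = -9.50%.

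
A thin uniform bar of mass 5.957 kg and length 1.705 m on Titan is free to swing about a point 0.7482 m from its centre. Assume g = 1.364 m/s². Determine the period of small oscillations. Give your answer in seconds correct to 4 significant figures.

For a physical pendulum T = 2π√(I/(mgd)), with d = 0.74820 m from pivot to centre of mass.
I_cm = mL²/12 = 5.957 × 1.705²/12 = 1.4431 kg·m²; I = I_cm + md² = 1.4431 + 5.957 × 0.74820² = 4.7778 kg·m².
T = 2π√(4.7778/(5.957 × 1.364 × 0.74820)) = 5.570 s.

5.570 s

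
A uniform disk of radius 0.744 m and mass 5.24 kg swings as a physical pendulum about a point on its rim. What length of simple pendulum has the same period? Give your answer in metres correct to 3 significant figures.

The equivalent simple-pendulum length is L_eq = I/(md), where I is about the pivot and d = 0.7440 m.
I_cm = ½mR² = 1.450 kg·m², so I = I_cm + md² = 1.450 + 2.901 = 4.351 kg·m².
L_eq = 4.351/(5.24 × 0.7440) = 1.12 m.

1.12 m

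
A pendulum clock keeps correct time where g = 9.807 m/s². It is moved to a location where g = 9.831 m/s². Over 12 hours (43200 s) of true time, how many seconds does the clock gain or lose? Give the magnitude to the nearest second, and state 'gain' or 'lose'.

gain 53 s

The clock's period scales as T ∝ 1/√g, so T'/T = √(9.807/9.831) = 0.998779.
In 43200 s of true time the clock registers 43200/0.998779 = 43252.8 s, so it gains 53 s.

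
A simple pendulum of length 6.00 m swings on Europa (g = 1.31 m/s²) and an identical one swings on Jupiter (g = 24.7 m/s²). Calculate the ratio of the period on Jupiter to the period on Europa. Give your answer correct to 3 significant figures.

0.230

T ∝ 1/√g, so T₂/T₁ = √(g₁/g₂) = √(1.31/24.7) = 0.230.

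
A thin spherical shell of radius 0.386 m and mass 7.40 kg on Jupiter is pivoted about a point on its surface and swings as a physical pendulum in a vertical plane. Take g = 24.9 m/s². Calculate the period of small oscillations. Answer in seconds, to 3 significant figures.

1.01 s

I_cm = (2/3)mr² = 0.7350 kg·m². The pivot is at distance d = 0.386 m from the centre of mass.
By the parallel-axis theorem, I = I_cm + md² = 0.7350 + 1.103 = 1.838 kg·m².
T = 2π√(I/(mgd)) = 2π√(1.838/(7.40 × 24.9 × 0.386)) = 1.01 s.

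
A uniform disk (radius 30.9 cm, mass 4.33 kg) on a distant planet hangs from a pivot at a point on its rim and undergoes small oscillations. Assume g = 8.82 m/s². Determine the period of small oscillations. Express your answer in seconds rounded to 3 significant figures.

I_cm = ½mr² = 0.2067 kg·m². The pivot is at distance d = 0.309 m from the centre of mass.
By the parallel-axis theorem, I = I_cm + md² = 0.2067 + 0.4134 = 0.6201 kg·m².
T = 2π√(I/(mgd)) = 2π√(0.6201/(4.33 × 8.82 × 0.309)) = 1.44 s.

1.44 s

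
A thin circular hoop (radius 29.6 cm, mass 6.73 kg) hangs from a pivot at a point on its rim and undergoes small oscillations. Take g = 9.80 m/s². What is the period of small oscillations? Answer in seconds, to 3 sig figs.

I_cm = mr² = 0.5897 kg·m². The pivot is at distance d = 0.296 m from the centre of mass.
By the parallel-axis theorem, I = I_cm + md² = 0.5897 + 0.5897 = 1.179 kg·m².
T = 2π√(I/(mgd)) = 2π√(1.179/(6.73 × 9.80 × 0.296)) = 1.54 s.

1.54 s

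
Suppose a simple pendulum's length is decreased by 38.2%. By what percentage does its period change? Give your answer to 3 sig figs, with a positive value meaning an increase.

-21.4%

T ∝ √L, so T'/T = √(0.6180) = 0.7861.
Percentage change in T = (0.7861 − 1) × 100% = -21.4%.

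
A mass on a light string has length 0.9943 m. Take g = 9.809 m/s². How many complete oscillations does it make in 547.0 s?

273

T = 2π√(L/g) = 2π√(0.9943/9.809) = 2.0004 s.
Number of complete oscillations = ⌊547.0/2.0004⌋ = ⌊273.44⌋ = 273.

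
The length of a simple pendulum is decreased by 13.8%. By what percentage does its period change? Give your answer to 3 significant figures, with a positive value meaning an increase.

T ∝ √L, so T'/T = √(0.8620) = 0.9284.
Percentage change in T = (0.9284 − 1) × 100% = -7.16%.

-7.16%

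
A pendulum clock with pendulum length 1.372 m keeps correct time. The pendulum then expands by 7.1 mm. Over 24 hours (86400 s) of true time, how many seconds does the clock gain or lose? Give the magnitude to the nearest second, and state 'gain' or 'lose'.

lose 223 s

T ∝ √L, so T'/T = √(1.37910/1.372) = 1.00258.
In 86400 s of true time the clock registers 86400/1.00258 = 86177.3 s, so it loses 223 s.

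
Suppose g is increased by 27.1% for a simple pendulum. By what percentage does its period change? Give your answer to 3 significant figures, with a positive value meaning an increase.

-11.3%

T ∝ 1/√g, so T'/T = 1/√(1.271) = 0.8870.
Percentage change in T = (0.8870 − 1) × 100% = -11.3%.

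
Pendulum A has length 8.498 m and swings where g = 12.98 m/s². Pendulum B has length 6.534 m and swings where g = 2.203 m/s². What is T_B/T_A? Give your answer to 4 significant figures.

2.128

T = 2π√(L/g), so T_B/T_A = √((L_B/g_B)/(L_A/g_A)) = √((6.534/2.203)/(8.498/12.98)) = 2.128.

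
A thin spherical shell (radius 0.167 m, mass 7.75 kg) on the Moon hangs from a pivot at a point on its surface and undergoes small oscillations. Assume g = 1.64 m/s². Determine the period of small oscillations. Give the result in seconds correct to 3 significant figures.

I_cm = (2/3)mr² = 0.1441 kg·m². The pivot is at distance d = 0.167 m from the centre of mass.
By the parallel-axis theorem, I = I_cm + md² = 0.1441 + 0.2161 = 0.3602 kg·m².
T = 2π√(I/(mgd)) = 2π√(0.3602/(7.75 × 1.64 × 0.167)) = 2.59 s.

2.59 s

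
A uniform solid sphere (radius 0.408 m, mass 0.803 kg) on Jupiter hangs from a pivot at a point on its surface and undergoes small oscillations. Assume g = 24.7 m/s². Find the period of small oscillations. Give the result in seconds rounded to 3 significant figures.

I_cm = (2/5)mr² = 0.05347 kg·m². The pivot is at distance d = 0.408 m from the centre of mass.
By the parallel-axis theorem, I = I_cm + md² = 0.05347 + 0.1337 = 0.1871 kg·m².
T = 2π√(I/(mgd)) = 2π√(0.1871/(0.803 × 24.7 × 0.408)) = 0.955 s.

0.955 s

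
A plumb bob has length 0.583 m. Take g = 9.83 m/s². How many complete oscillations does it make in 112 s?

T = 2π√(L/g) = 2π√(0.583/9.83) = 1.530 s.
Number of complete oscillations = ⌊112/1.530⌋ = ⌊73.19⌋ = 73.

73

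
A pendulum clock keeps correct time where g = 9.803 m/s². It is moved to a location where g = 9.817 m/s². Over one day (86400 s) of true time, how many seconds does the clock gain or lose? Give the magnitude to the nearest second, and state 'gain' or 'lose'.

gain 62 s

The clock's period scales as T ∝ 1/√g, so T'/T = √(9.803/9.817) = 0.999287.
In 86400 s of true time the clock registers 86400/0.999287 = 86461.7 s, so it gains 62 s.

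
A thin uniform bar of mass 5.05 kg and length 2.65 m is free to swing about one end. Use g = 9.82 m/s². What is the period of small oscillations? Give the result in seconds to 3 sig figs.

For a physical pendulum T = 2π√(I/(mgd)), with d = 1.325 m from pivot to centre of mass.
I_cm = mL²/12 = 5.05 × 2.65²/12 = 2.955 kg·m²; I = I_cm + md² = 2.955 + 5.05 × 1.325² = 11.82 kg·m².
T = 2π√(11.82/(5.05 × 9.82 × 1.325)) = 2.67 s.

2.67 s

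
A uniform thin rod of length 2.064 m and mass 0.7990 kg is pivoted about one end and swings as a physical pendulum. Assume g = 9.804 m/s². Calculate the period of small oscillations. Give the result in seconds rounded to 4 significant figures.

2.354 s

For a physical pendulum T = 2π√(I/(mgd)), with d = 1.0320 m from pivot to centre of mass.
I_cm = mL²/12 = 0.7990 × 2.064²/12 = 0.28365 kg·m²; I = I_cm + md² = 0.28365 + 0.7990 × 1.0320² = 1.1346 kg·m².
T = 2π√(1.1346/(0.7990 × 9.804 × 1.0320)) = 2.354 s.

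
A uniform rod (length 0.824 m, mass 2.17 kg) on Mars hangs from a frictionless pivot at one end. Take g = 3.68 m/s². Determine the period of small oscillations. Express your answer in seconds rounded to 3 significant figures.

2.43 s

For a physical pendulum T = 2π√(I/(mgd)), with d = 0.4120 m from pivot to centre of mass.
I_cm = mL²/12 = 2.17 × 0.824²/12 = 0.1228 kg·m²; I = I_cm + md² = 0.1228 + 2.17 × 0.4120² = 0.4911 kg·m².
T = 2π√(0.4911/(2.17 × 3.68 × 0.4120)) = 2.43 s.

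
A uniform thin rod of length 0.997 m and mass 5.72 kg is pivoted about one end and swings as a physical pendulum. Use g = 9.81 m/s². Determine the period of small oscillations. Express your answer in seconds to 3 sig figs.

For a physical pendulum T = 2π√(I/(mgd)), with d = 0.4985 m from pivot to centre of mass.
I_cm = mL²/12 = 5.72 × 0.997²/12 = 0.4738 kg·m²; I = I_cm + md² = 0.4738 + 5.72 × 0.4985² = 1.895 kg·m².
T = 2π√(1.895/(5.72 × 9.81 × 0.4985)) = 1.64 s.

1.64 s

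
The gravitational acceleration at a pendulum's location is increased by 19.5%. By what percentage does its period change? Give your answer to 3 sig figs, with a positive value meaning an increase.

-8.52%

T ∝ 1/√g, so T'/T = 1/√(1.195) = 0.9148.
Percentage change in T = (0.9148 − 1) × 100% = -8.52%.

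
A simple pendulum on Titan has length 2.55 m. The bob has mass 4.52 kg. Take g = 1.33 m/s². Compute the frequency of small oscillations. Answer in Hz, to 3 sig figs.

0.115 Hz

T = 2π√(L/g) = 2π√(2.55/1.33) = 8.700 s, so f = 1/T = 0.115 Hz.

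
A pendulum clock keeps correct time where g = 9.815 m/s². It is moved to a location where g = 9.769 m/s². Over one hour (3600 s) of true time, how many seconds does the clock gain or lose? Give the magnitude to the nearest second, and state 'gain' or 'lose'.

lose 8 s

The clock's period scales as T ∝ 1/√g, so T'/T = √(9.815/9.769) = 1.00235.
In 3600 s of true time the clock registers 3600/1.00235 = 3591.6 s, so it loses 8 s.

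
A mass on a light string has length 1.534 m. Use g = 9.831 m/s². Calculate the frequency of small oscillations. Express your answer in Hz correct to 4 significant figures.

0.4029 Hz

T = 2π√(L/g) = 2π√(1.534/9.831) = 2.4820 s, so f = 1/T = 0.4029 Hz.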